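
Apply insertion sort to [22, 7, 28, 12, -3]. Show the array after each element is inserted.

First element 22 is already 'sorted'
Insert 7: shifted 1 elements -> [7, 22, 28, 12, -3]
Insert 28: shifted 0 elements -> [7, 22, 28, 12, -3]
Insert 12: shifted 2 elements -> [7, 12, 22, 28, -3]
Insert -3: shifted 4 elements -> [-3, 7, 12, 22, 28]


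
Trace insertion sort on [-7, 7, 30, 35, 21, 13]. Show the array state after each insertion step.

First element -7 is already 'sorted'
Insert 7: shifted 0 elements -> [-7, 7, 30, 35, 21, 13]
Insert 30: shifted 0 elements -> [-7, 7, 30, 35, 21, 13]
Insert 35: shifted 0 elements -> [-7, 7, 30, 35, 21, 13]
Insert 21: shifted 2 elements -> [-7, 7, 21, 30, 35, 13]
Insert 13: shifted 3 elements -> [-7, 7, 13, 21, 30, 35]


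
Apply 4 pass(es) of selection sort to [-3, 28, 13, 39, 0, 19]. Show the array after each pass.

Pass 1: Select minimum -3 at index 0, swap -> [-3, 28, 13, 39, 0, 19]
Pass 2: Select minimum 0 at index 4, swap -> [-3, 0, 13, 39, 28, 19]
Pass 3: Select minimum 13 at index 2, swap -> [-3, 0, 13, 39, 28, 19]
Pass 4: Select minimum 19 at index 5, swap -> [-3, 0, 13, 19, 28, 39]


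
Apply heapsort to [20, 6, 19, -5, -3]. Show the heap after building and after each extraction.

Build heap: [20, 6, 19, -5, -3]
Extract 20: [19, 6, -3, -5, 20]
Extract 19: [6, -5, -3, 19, 20]
Extract 6: [-3, -5, 6, 19, 20]
Extract -3: [-5, -3, 6, 19, 20]


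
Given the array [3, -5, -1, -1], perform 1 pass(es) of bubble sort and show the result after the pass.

After pass 1: [-5, -1, -1, 3] (3 swaps)
Total swaps: 3


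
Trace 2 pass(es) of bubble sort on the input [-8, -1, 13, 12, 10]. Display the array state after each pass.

After pass 1: [-8, -1, 12, 10, 13] (2 swaps)
After pass 2: [-8, -1, 10, 12, 13] (1 swaps)
Total swaps: 3


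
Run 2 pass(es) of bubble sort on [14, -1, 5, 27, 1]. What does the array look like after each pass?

After pass 1: [-1, 5, 14, 1, 27] (3 swaps)
After pass 2: [-1, 5, 1, 14, 27] (1 swaps)
Total swaps: 4


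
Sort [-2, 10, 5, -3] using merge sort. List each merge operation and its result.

Divide and conquer:
  Merge [-2] + [10] -> [-2, 10]
  Merge [5] + [-3] -> [-3, 5]
  Merge [-2, 10] + [-3, 5] -> [-3, -2, 5, 10]


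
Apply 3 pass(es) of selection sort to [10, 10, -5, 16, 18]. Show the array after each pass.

Pass 1: Select minimum -5 at index 2, swap -> [-5, 10, 10, 16, 18]
Pass 2: Select minimum 10 at index 1, swap -> [-5, 10, 10, 16, 18]
Pass 3: Select minimum 10 at index 2, swap -> [-5, 10, 10, 16, 18]


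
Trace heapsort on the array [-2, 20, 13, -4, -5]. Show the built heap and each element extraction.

Build heap: [20, -2, 13, -4, -5]
Extract 20: [13, -2, -5, -4, 20]
Extract 13: [-2, -4, -5, 13, 20]
Extract -2: [-4, -5, -2, 13, 20]
Extract -4: [-5, -4, -2, 13, 20]


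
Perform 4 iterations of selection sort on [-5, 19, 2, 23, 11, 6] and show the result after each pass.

Pass 1: Select minimum -5 at index 0, swap -> [-5, 19, 2, 23, 11, 6]
Pass 2: Select minimum 2 at index 2, swap -> [-5, 2, 19, 23, 11, 6]
Pass 3: Select minimum 6 at index 5, swap -> [-5, 2, 6, 23, 11, 19]
Pass 4: Select minimum 11 at index 4, swap -> [-5, 2, 6, 11, 23, 19]


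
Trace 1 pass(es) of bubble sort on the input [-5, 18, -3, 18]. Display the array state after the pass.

After pass 1: [-5, -3, 18, 18] (1 swaps)
Total swaps: 1


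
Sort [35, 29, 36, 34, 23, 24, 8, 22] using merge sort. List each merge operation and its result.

Divide and conquer:
  Merge [35] + [29] -> [29, 35]
  Merge [36] + [34] -> [34, 36]
  Merge [29, 35] + [34, 36] -> [29, 34, 35, 36]
  Merge [23] + [24] -> [23, 24]
  Merge [8] + [22] -> [8, 22]
  Merge [23, 24] + [8, 22] -> [8, 22, 23, 24]
  Merge [29, 34, 35, 36] + [8, 22, 23, 24] -> [8, 22, 23, 24, 29, 34, 35, 36]


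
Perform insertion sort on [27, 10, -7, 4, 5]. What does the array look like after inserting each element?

First element 27 is already 'sorted'
Insert 10: shifted 1 elements -> [10, 27, -7, 4, 5]
Insert -7: shifted 2 elements -> [-7, 10, 27, 4, 5]
Insert 4: shifted 2 elements -> [-7, 4, 10, 27, 5]
Insert 5: shifted 2 elements -> [-7, 4, 5, 10, 27]


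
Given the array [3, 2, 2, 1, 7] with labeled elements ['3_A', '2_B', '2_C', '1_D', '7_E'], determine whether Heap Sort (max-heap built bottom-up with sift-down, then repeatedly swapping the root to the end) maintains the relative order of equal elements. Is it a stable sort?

Trace Heap Sort on the labeled array (the key is the number; the letter only tracks identity):
  Build max-heap: [7_E, 3_A, 2_C, 1_D, 2_B]
  Swap root 7_E to index 4, re-heapify first 4 -> [3_A, 2_B, 2_C, 1_D, 7_E]
  Swap root 3_A to index 3, re-heapify first 3 -> [2_B, 1_D, 2_C, 3_A, 7_E]
  Swap root 2_B to index 2, re-heapify first 2 -> [2_C, 1_D, 2_B, 3_A, 7_E]
  Swap root 2_C to index 1, re-heapify first 1 -> [1_D, 2_C, 2_B, 3_A, 7_E]
Final order: [1_D, 2_C, 2_B, 3_A, 7_E]
Equal keys:
  value 2: originally 2_B, 2_C; after sorting 2_C, 2_B -> order changed
Equal keys were reordered, so Heap Sort is not stable: heap construction and root-to-end swaps move elements without regard to the original order of equal keys. (One such input is enough; an unstable sort may happen to preserve order on other inputs, but it gives no guarantee.)
Answer: Not stable


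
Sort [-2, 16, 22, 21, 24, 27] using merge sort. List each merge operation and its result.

Divide and conquer:
  Merge [16] + [22] -> [16, 22]
  Merge [-2] + [16, 22] -> [-2, 16, 22]
  Merge [24] + [27] -> [24, 27]
  Merge [21] + [24, 27] -> [21, 24, 27]
  Merge [-2, 16, 22] + [21, 24, 27] -> [-2, 16, 21, 22, 24, 27]


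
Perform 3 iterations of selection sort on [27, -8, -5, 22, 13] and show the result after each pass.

Pass 1: Select minimum -8 at index 1, swap -> [-8, 27, -5, 22, 13]
Pass 2: Select minimum -5 at index 2, swap -> [-8, -5, 27, 22, 13]
Pass 3: Select minimum 13 at index 4, swap -> [-8, -5, 13, 22, 27]


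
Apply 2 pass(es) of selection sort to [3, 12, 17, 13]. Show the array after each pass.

Pass 1: Select minimum 3 at index 0, swap -> [3, 12, 17, 13]
Pass 2: Select minimum 12 at index 1, swap -> [3, 12, 17, 13]


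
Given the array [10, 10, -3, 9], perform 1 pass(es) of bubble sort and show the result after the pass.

After pass 1: [10, -3, 9, 10] (2 swaps)
Total swaps: 2


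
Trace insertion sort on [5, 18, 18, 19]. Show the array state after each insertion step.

First element 5 is already 'sorted'
Insert 18: shifted 0 elements -> [5, 18, 18, 19]
Insert 18: shifted 0 elements -> [5, 18, 18, 19]
Insert 19: shifted 0 elements -> [5, 18, 18, 19]


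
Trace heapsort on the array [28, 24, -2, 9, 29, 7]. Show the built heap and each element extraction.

Build heap: [29, 28, 7, 9, 24, -2]
Extract 29: [28, 24, 7, 9, -2, 29]
Extract 28: [24, 9, 7, -2, 28, 29]
Extract 24: [9, -2, 7, 24, 28, 29]
Extract 9: [7, -2, 9, 24, 28, 29]
Extract 7: [-2, 7, 9, 24, 28, 29]


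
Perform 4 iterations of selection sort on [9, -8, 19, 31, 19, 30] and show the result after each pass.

Pass 1: Select minimum -8 at index 1, swap -> [-8, 9, 19, 31, 19, 30]
Pass 2: Select minimum 9 at index 1, swap -> [-8, 9, 19, 31, 19, 30]
Pass 3: Select minimum 19 at index 2, swap -> [-8, 9, 19, 31, 19, 30]
Pass 4: Select minimum 19 at index 4, swap -> [-8, 9, 19, 19, 31, 30]


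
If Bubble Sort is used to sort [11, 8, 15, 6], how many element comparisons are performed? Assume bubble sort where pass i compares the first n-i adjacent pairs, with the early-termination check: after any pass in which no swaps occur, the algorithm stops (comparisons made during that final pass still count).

Pass 1: compare adjacent pairs (0,1)..(2,3) = 3 comparison(s), 2 swap(s) -> [8, 11, 6, 15]
Pass 2: compare adjacent pairs (0,1)..(1,2) = 2 comparison(s), 1 swap(s) -> [8, 6, 11, 15]
Pass 3: compare adjacent pairs (0,1)..(0,1) = 1 comparison(s), 1 swap(s) -> [6, 8, 11, 15]
Every pass made at least one swap, so all n-1 passes run.
Total comparisons: 3 + 2 + 1 = 6


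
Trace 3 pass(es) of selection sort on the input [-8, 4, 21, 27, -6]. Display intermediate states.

Pass 1: Select minimum -8 at index 0, swap -> [-8, 4, 21, 27, -6]
Pass 2: Select minimum -6 at index 4, swap -> [-8, -6, 21, 27, 4]
Pass 3: Select minimum 4 at index 4, swap -> [-8, -6, 4, 27, 21]


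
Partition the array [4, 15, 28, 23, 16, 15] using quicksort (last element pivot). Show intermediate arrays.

Partition 1: pivot=15 at index 2 -> [4, 15, 15, 23, 16, 28]
Partition 2: pivot=15 at index 1 -> [4, 15, 15, 23, 16, 28]
Partition 3: pivot=28 at index 5 -> [4, 15, 15, 23, 16, 28]
Partition 4: pivot=16 at index 3 -> [4, 15, 15, 16, 23, 28]


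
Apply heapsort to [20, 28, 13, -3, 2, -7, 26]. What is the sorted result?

Build heap: [28, 20, 26, -3, 2, -7, 13]
Extract 28: [26, 20, 13, -3, 2, -7, 28]
Extract 26: [20, 2, 13, -3, -7, 26, 28]
Extract 20: [13, 2, -7, -3, 20, 26, 28]
Extract 13: [2, -3, -7, 13, 20, 26, 28]
Extract 2: [-3, -7, 2, 13, 20, 26, 28]
Extract -3: [-7, -3, 2, 13, 20, 26, 28]


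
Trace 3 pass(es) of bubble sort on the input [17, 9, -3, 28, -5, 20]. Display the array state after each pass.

After pass 1: [9, -3, 17, -5, 20, 28] (4 swaps)
After pass 2: [-3, 9, -5, 17, 20, 28] (2 swaps)
After pass 3: [-3, -5, 9, 17, 20, 28] (1 swaps)
Total swaps: 7


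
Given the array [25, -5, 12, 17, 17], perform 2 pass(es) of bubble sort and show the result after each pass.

After pass 1: [-5, 12, 17, 17, 25] (4 swaps)
After pass 2: [-5, 12, 17, 17, 25] (0 swaps)
Total swaps: 4


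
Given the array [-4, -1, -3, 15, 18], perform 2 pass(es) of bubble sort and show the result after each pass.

After pass 1: [-4, -3, -1, 15, 18] (1 swaps)
After pass 2: [-4, -3, -1, 15, 18] (0 swaps)
Total swaps: 1


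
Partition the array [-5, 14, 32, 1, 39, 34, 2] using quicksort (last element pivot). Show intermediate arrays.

Partition 1: pivot=2 at index 2 -> [-5, 1, 2, 14, 39, 34, 32]
Partition 2: pivot=1 at index 1 -> [-5, 1, 2, 14, 39, 34, 32]
Partition 3: pivot=32 at index 4 -> [-5, 1, 2, 14, 32, 34, 39]
Partition 4: pivot=39 at index 6 -> [-5, 1, 2, 14, 32, 34, 39]


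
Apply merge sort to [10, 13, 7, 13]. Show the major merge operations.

Divide and conquer:
  Merge [10] + [13] -> [10, 13]
  Merge [7] + [13] -> [7, 13]
  Merge [10, 13] + [7, 13] -> [7, 10, 13, 13]


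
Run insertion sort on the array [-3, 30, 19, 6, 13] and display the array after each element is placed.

First element -3 is already 'sorted'
Insert 30: shifted 0 elements -> [-3, 30, 19, 6, 13]
Insert 19: shifted 1 elements -> [-3, 19, 30, 6, 13]
Insert 6: shifted 2 elements -> [-3, 6, 19, 30, 13]
Insert 13: shifted 2 elements -> [-3, 6, 13, 19, 30]


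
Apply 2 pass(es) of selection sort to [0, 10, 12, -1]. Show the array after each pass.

Pass 1: Select minimum -1 at index 3, swap -> [-1, 10, 12, 0]
Pass 2: Select minimum 0 at index 3, swap -> [-1, 0, 12, 10]


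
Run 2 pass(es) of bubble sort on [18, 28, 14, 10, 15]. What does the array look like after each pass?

After pass 1: [18, 14, 10, 15, 28] (3 swaps)
After pass 2: [14, 10, 15, 18, 28] (3 swaps)
Total swaps: 6


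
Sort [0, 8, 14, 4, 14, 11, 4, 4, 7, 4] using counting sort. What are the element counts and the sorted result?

Count array: [1, 0, 0, 0, 4, 0, 0, 1, 1, 0, 0, 1, 0, 0, 2]
(count[i] = number of elements equal to i)
Cumulative count: [1, 1, 1, 1, 5, 5, 5, 6, 7, 7, 7, 8, 8, 8, 10]
Sorted: [0, 4, 4, 4, 4, 7, 8, 11, 14, 14]


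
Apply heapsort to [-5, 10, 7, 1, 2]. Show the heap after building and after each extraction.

Build heap: [10, 2, 7, 1, -5]
Extract 10: [7, 2, -5, 1, 10]
Extract 7: [2, 1, -5, 7, 10]
Extract 2: [1, -5, 2, 7, 10]
Extract 1: [-5, 1, 2, 7, 10]


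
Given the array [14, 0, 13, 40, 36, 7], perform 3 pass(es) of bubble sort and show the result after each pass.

After pass 1: [0, 13, 14, 36, 7, 40] (4 swaps)
After pass 2: [0, 13, 14, 7, 36, 40] (1 swaps)
After pass 3: [0, 13, 7, 14, 36, 40] (1 swaps)
Total swaps: 6


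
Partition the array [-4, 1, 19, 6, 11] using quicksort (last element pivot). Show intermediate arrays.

Partition 1: pivot=11 at index 3 -> [-4, 1, 6, 11, 19]
Partition 2: pivot=6 at index 2 -> [-4, 1, 6, 11, 19]
Partition 3: pivot=1 at index 1 -> [-4, 1, 6, 11, 19]


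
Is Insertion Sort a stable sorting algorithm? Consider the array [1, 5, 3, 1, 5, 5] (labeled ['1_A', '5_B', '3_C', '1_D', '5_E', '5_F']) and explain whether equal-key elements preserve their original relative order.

Trace Insertion Sort on the labeled array (the key is the number; the letter only tracks identity):
  Insert 5_B at index 1: [1_A, 5_B, 3_C, 1_D, 5_E, 5_F]
  Insert 3_C at index 1: [1_A, 3_C, 5_B, 1_D, 5_E, 5_F]
  Insert 1_D at index 1: [1_A, 1_D, 3_C, 5_B, 5_E, 5_F]
  Insert 5_E at index 4: [1_A, 1_D, 3_C, 5_B, 5_E, 5_F]
  Insert 5_F at index 5: [1_A, 1_D, 3_C, 5_B, 5_E, 5_F]
Final order: [1_A, 1_D, 3_C, 5_B, 5_E, 5_F]
Equal keys:
  value 1: originally 1_A, 1_D; after sorting 1_A, 1_D -> order preserved
  value 5: originally 5_B, 5_E, 5_F; after sorting 5_B, 5_E, 5_F -> order preserved
All equal keys kept their original relative order. Insertion Sort is stable: elements are shifted only while they are strictly greater than the key, so a key is inserted after any equal elements already placed.
Answer: Stable


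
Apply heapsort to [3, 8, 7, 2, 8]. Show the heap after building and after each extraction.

Build heap: [8, 8, 7, 2, 3]
Extract 8: [8, 3, 7, 2, 8]
Extract 8: [7, 3, 2, 8, 8]
Extract 7: [3, 2, 7, 8, 8]
Extract 3: [2, 3, 7, 8, 8]


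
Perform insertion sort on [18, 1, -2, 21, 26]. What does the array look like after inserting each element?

First element 18 is already 'sorted'
Insert 1: shifted 1 elements -> [1, 18, -2, 21, 26]
Insert -2: shifted 2 elements -> [-2, 1, 18, 21, 26]
Insert 21: shifted 0 elements -> [-2, 1, 18, 21, 26]
Insert 26: shifted 0 elements -> [-2, 1, 18, 21, 26]


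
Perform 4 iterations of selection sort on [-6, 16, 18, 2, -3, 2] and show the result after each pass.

Pass 1: Select minimum -6 at index 0, swap -> [-6, 16, 18, 2, -3, 2]
Pass 2: Select minimum -3 at index 4, swap -> [-6, -3, 18, 2, 16, 2]
Pass 3: Select minimum 2 at index 3, swap -> [-6, -3, 2, 18, 16, 2]
Pass 4: Select minimum 2 at index 5, swap -> [-6, -3, 2, 2, 16, 18]


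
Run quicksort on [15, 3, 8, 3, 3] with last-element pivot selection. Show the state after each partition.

Partition 1: pivot=3 at index 2 -> [3, 3, 3, 15, 8]
Partition 2: pivot=3 at index 1 -> [3, 3, 3, 15, 8]
Partition 3: pivot=8 at index 3 -> [3, 3, 3, 8, 15]


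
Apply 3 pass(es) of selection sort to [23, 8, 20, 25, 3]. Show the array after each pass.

Pass 1: Select minimum 3 at index 4, swap -> [3, 8, 20, 25, 23]
Pass 2: Select minimum 8 at index 1, swap -> [3, 8, 20, 25, 23]
Pass 3: Select minimum 20 at index 2, swap -> [3, 8, 20, 25, 23]


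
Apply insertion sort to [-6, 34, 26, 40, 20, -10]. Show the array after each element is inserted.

First element -6 is already 'sorted'
Insert 34: shifted 0 elements -> [-6, 34, 26, 40, 20, -10]
Insert 26: shifted 1 elements -> [-6, 26, 34, 40, 20, -10]
Insert 40: shifted 0 elements -> [-6, 26, 34, 40, 20, -10]
Insert 20: shifted 3 elements -> [-6, 20, 26, 34, 40, -10]
Insert -10: shifted 5 elements -> [-10, -6, 20, 26, 34, 40]


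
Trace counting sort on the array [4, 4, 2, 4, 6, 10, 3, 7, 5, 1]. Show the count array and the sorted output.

Count array: [0, 1, 1, 1, 3, 1, 1, 1, 0, 0, 1]
(count[i] = number of elements equal to i)
Cumulative count: [0, 1, 2, 3, 6, 7, 8, 9, 9, 9, 10]
Sorted: [1, 2, 3, 4, 4, 4, 5, 6, 7, 10]


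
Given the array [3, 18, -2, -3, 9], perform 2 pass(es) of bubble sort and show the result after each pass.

After pass 1: [3, -2, -3, 9, 18] (3 swaps)
After pass 2: [-2, -3, 3, 9, 18] (2 swaps)
Total swaps: 5


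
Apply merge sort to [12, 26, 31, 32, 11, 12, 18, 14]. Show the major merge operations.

Divide and conquer:
  Merge [12] + [26] -> [12, 26]
  Merge [31] + [32] -> [31, 32]
  Merge [12, 26] + [31, 32] -> [12, 26, 31, 32]
  Merge [11] + [12] -> [11, 12]
  Merge [18] + [14] -> [14, 18]
  Merge [11, 12] + [14, 18] -> [11, 12, 14, 18]
  Merge [12, 26, 31, 32] + [11, 12, 14, 18] -> [11, 12, 12, 14, 18, 26, 31, 32]


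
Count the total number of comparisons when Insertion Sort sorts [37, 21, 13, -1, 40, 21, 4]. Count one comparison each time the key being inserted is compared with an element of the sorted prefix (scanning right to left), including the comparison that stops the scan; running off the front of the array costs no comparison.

Insert 21: 37 > 21 (shift), reached front = 1 comparison(s) -> [21, 37, 13, -1, 40, 21, 4]
Insert 13: 37 > 13 (shift), 21 > 13 (shift), reached front = 2 comparison(s) -> [13, 21, 37, -1, 40, 21, 4]
Insert -1: 37 > -1 (shift), 21 > -1 (shift), 13 > -1 (shift), reached front = 3 comparison(s) -> [-1, 13, 21, 37, 40, 21, 4]
Insert 40: 37 <= 40 (stop) = 1 comparison(s) -> [-1, 13, 21, 37, 40, 21, 4]
Insert 21: 40 > 21 (shift), 37 > 21 (shift), 21 <= 21 (stop) = 3 comparison(s) -> [-1, 13, 21, 21, 37, 40, 4]
Insert 4: 40 > 4 (shift), 37 > 4 (shift), 21 > 4 (shift), 21 > 4 (shift), 13 > 4 (shift), -1 <= 4 (stop) = 6 comparison(s) -> [-1, 4, 13, 21, 21, 37, 40]
Total comparisons: 1 + 2 + 3 + 1 + 3 + 6 = 16


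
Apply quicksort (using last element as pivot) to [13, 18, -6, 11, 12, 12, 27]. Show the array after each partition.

Partition 1: pivot=27 at index 6 -> [13, 18, -6, 11, 12, 12, 27]
Partition 2: pivot=12 at index 3 -> [-6, 11, 12, 12, 13, 18, 27]
Partition 3: pivot=12 at index 2 -> [-6, 11, 12, 12, 13, 18, 27]
Partition 4: pivot=11 at index 1 -> [-6, 11, 12, 12, 13, 18, 27]
Partition 5: pivot=18 at index 5 -> [-6, 11, 12, 12, 13, 18, 27]


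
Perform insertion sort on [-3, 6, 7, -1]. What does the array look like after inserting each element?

First element -3 is already 'sorted'
Insert 6: shifted 0 elements -> [-3, 6, 7, -1]
Insert 7: shifted 0 elements -> [-3, 6, 7, -1]
Insert -1: shifted 2 elements -> [-3, -1, 6, 7]


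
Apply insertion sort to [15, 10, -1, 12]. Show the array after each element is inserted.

First element 15 is already 'sorted'
Insert 10: shifted 1 elements -> [10, 15, -1, 12]
Insert -1: shifted 2 elements -> [-1, 10, 15, 12]
Insert 12: shifted 1 elements -> [-1, 10, 12, 15]


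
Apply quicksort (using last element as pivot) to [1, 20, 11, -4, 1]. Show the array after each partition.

Partition 1: pivot=1 at index 2 -> [1, -4, 1, 20, 11]
Partition 2: pivot=-4 at index 0 -> [-4, 1, 1, 20, 11]
Partition 3: pivot=11 at index 3 -> [-4, 1, 1, 11, 20]


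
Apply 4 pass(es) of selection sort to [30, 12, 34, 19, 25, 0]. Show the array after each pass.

Pass 1: Select minimum 0 at index 5, swap -> [0, 12, 34, 19, 25, 30]
Pass 2: Select minimum 12 at index 1, swap -> [0, 12, 34, 19, 25, 30]
Pass 3: Select minimum 19 at index 3, swap -> [0, 12, 19, 34, 25, 30]
Pass 4: Select minimum 25 at index 4, swap -> [0, 12, 19, 25, 34, 30]


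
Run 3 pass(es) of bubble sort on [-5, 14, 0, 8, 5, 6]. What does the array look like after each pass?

After pass 1: [-5, 0, 8, 5, 6, 14] (4 swaps)
After pass 2: [-5, 0, 5, 6, 8, 14] (2 swaps)
After pass 3: [-5, 0, 5, 6, 8, 14] (0 swaps)
Total swaps: 6


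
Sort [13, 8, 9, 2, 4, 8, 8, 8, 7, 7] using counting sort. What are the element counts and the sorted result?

Count array: [0, 0, 1, 0, 1, 0, 0, 2, 4, 1, 0, 0, 0, 1]
(count[i] = number of elements equal to i)
Cumulative count: [0, 0, 1, 1, 2, 2, 2, 4, 8, 9, 9, 9, 9, 10]
Sorted: [2, 4, 7, 7, 8, 8, 8, 8, 9, 13]


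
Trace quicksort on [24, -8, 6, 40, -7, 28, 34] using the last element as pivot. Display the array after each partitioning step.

Partition 1: pivot=34 at index 5 -> [24, -8, 6, -7, 28, 34, 40]
Partition 2: pivot=28 at index 4 -> [24, -8, 6, -7, 28, 34, 40]
Partition 3: pivot=-7 at index 1 -> [-8, -7, 6, 24, 28, 34, 40]
Partition 4: pivot=24 at index 3 -> [-8, -7, 6, 24, 28, 34, 40]


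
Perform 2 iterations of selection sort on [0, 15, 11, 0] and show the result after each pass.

Pass 1: Select minimum 0 at index 0, swap -> [0, 15, 11, 0]
Pass 2: Select minimum 0 at index 3, swap -> [0, 0, 11, 15]


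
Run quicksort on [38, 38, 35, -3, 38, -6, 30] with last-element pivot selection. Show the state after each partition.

Partition 1: pivot=30 at index 2 -> [-3, -6, 30, 38, 38, 38, 35]
Partition 2: pivot=-6 at index 0 -> [-6, -3, 30, 38, 38, 38, 35]
Partition 3: pivot=35 at index 3 -> [-6, -3, 30, 35, 38, 38, 38]
Partition 4: pivot=38 at index 6 -> [-6, -3, 30, 35, 38, 38, 38]
Partition 5: pivot=38 at index 5 -> [-6, -3, 30, 35, 38, 38, 38]


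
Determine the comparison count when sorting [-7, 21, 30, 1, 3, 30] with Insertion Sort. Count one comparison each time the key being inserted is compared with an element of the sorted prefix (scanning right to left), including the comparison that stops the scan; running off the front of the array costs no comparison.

Insert 21: -7 <= 21 (stop) = 1 comparison(s) -> [-7, 21, 30, 1, 3, 30]
Insert 30: 21 <= 30 (stop) = 1 comparison(s) -> [-7, 21, 30, 1, 3, 30]
Insert 1: 30 > 1 (shift), 21 > 1 (shift), -7 <= 1 (stop) = 3 comparison(s) -> [-7, 1, 21, 30, 3, 30]
Insert 3: 30 > 3 (shift), 21 > 3 (shift), 1 <= 3 (stop) = 3 comparison(s) -> [-7, 1, 3, 21, 30, 30]
Insert 30: 30 <= 30 (stop) = 1 comparison(s) -> [-7, 1, 3, 21, 30, 30]
Total comparisons: 1 + 1 + 3 + 3 + 1 = 9


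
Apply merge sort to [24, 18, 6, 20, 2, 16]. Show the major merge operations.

Divide and conquer:
  Merge [18] + [6] -> [6, 18]
  Merge [24] + [6, 18] -> [6, 18, 24]
  Merge [2] + [16] -> [2, 16]
  Merge [20] + [2, 16] -> [2, 16, 20]
  Merge [6, 18, 24] + [2, 16, 20] -> [2, 6, 16, 18, 20, 24]


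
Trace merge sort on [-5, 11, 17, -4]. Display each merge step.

Divide and conquer:
  Merge [-5] + [11] -> [-5, 11]
  Merge [17] + [-4] -> [-4, 17]
  Merge [-5, 11] + [-4, 17] -> [-5, -4, 11, 17]


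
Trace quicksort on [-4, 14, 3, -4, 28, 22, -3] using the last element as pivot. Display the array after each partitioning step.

Partition 1: pivot=-3 at index 2 -> [-4, -4, -3, 14, 28, 22, 3]
Partition 2: pivot=-4 at index 1 -> [-4, -4, -3, 14, 28, 22, 3]
Partition 3: pivot=3 at index 3 -> [-4, -4, -3, 3, 28, 22, 14]
Partition 4: pivot=14 at index 4 -> [-4, -4, -3, 3, 14, 22, 28]
Partition 5: pivot=28 at index 6 -> [-4, -4, -3, 3, 14, 22, 28]


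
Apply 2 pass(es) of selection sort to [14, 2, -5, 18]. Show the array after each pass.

Pass 1: Select minimum -5 at index 2, swap -> [-5, 2, 14, 18]
Pass 2: Select minimum 2 at index 1, swap -> [-5, 2, 14, 18]


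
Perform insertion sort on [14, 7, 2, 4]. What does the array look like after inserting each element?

First element 14 is already 'sorted'
Insert 7: shifted 1 elements -> [7, 14, 2, 4]
Insert 2: shifted 2 elements -> [2, 7, 14, 4]
Insert 4: shifted 2 elements -> [2, 4, 7, 14]


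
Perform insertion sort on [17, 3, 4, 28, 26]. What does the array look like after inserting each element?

First element 17 is already 'sorted'
Insert 3: shifted 1 elements -> [3, 17, 4, 28, 26]
Insert 4: shifted 1 elements -> [3, 4, 17, 28, 26]
Insert 28: shifted 0 elements -> [3, 4, 17, 28, 26]
Insert 26: shifted 1 elements -> [3, 4, 17, 26, 28]


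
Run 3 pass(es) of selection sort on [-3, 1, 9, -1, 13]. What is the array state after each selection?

Pass 1: Select minimum -3 at index 0, swap -> [-3, 1, 9, -1, 13]
Pass 2: Select minimum -1 at index 3, swap -> [-3, -1, 9, 1, 13]
Pass 3: Select minimum 1 at index 3, swap -> [-3, -1, 1, 9, 13]


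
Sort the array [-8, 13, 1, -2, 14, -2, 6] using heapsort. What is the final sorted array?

Build heap: [14, 13, 6, -2, -8, -2, 1]
Extract 14: [13, 1, 6, -2, -8, -2, 14]
Extract 13: [6, 1, -2, -2, -8, 13, 14]
Extract 6: [1, -2, -2, -8, 6, 13, 14]
Extract 1: [-2, -8, -2, 1, 6, 13, 14]
Extract -2: [-2, -8, -2, 1, 6, 13, 14]
Extract -2: [-8, -2, -2, 1, 6, 13, 14]


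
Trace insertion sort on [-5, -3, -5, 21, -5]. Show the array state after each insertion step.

First element -5 is already 'sorted'
Insert -3: shifted 0 elements -> [-5, -3, -5, 21, -5]
Insert -5: shifted 1 elements -> [-5, -5, -3, 21, -5]
Insert 21: shifted 0 elements -> [-5, -5, -3, 21, -5]
Insert -5: shifted 2 elements -> [-5, -5, -5, -3, 21]


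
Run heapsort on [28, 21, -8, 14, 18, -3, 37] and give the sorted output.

Build heap: [37, 21, 28, 14, 18, -3, -8]
Extract 37: [28, 21, -3, 14, 18, -8, 37]
Extract 28: [21, 18, -3, 14, -8, 28, 37]
Extract 21: [18, 14, -3, -8, 21, 28, 37]
Extract 18: [14, -8, -3, 18, 21, 28, 37]
Extract 14: [-3, -8, 14, 18, 21, 28, 37]
Extract -3: [-8, -3, 14, 18, 21, 28, 37]


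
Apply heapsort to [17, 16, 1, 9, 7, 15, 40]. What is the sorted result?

Build heap: [40, 16, 17, 9, 7, 15, 1]
Extract 40: [17, 16, 15, 9, 7, 1, 40]
Extract 17: [16, 9, 15, 1, 7, 17, 40]
Extract 16: [15, 9, 7, 1, 16, 17, 40]
Extract 15: [9, 1, 7, 15, 16, 17, 40]
Extract 9: [7, 1, 9, 15, 16, 17, 40]
Extract 7: [1, 7, 9, 15, 16, 17, 40]


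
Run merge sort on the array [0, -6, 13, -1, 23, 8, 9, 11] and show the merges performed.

Divide and conquer:
  Merge [0] + [-6] -> [-6, 0]
  Merge [13] + [-1] -> [-1, 13]
  Merge [-6, 0] + [-1, 13] -> [-6, -1, 0, 13]
  Merge [23] + [8] -> [8, 23]
  Merge [9] + [11] -> [9, 11]
  Merge [8, 23] + [9, 11] -> [8, 9, 11, 23]
  Merge [-6, -1, 0, 13] + [8, 9, 11, 23] -> [-6, -1, 0, 8, 9, 11, 13, 23]


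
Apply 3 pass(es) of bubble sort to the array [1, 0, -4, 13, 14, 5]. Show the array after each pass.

After pass 1: [0, -4, 1, 13, 5, 14] (3 swaps)
After pass 2: [-4, 0, 1, 5, 13, 14] (2 swaps)
After pass 3: [-4, 0, 1, 5, 13, 14] (0 swaps)
Total swaps: 5


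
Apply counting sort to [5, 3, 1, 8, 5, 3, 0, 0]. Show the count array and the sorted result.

Count array: [2, 1, 0, 2, 0, 2, 0, 0, 1]
(count[i] = number of elements equal to i)
Cumulative count: [2, 3, 3, 5, 5, 7, 7, 7, 8]
Sorted: [0, 0, 1, 3, 3, 5, 5, 8]


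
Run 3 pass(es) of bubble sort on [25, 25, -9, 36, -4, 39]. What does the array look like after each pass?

After pass 1: [25, -9, 25, -4, 36, 39] (2 swaps)
After pass 2: [-9, 25, -4, 25, 36, 39] (2 swaps)
After pass 3: [-9, -4, 25, 25, 36, 39] (1 swaps)
Total swaps: 5


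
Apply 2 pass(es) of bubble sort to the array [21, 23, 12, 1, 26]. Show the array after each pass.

After pass 1: [21, 12, 1, 23, 26] (2 swaps)
After pass 2: [12, 1, 21, 23, 26] (2 swaps)
Total swaps: 4


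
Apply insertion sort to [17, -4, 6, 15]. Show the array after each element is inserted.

First element 17 is already 'sorted'
Insert -4: shifted 1 elements -> [-4, 17, 6, 15]
Insert 6: shifted 1 elements -> [-4, 6, 17, 15]
Insert 15: shifted 1 elements -> [-4, 6, 15, 17]


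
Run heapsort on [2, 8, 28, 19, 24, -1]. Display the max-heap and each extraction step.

Build heap: [28, 24, 2, 19, 8, -1]
Extract 28: [24, 19, 2, -1, 8, 28]
Extract 24: [19, 8, 2, -1, 24, 28]
Extract 19: [8, -1, 2, 19, 24, 28]
Extract 8: [2, -1, 8, 19, 24, 28]
Extract 2: [-1, 2, 8, 19, 24, 28]


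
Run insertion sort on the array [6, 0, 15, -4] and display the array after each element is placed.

First element 6 is already 'sorted'
Insert 0: shifted 1 elements -> [0, 6, 15, -4]
Insert 15: shifted 0 elements -> [0, 6, 15, -4]
Insert -4: shifted 3 elements -> [-4, 0, 6, 15]


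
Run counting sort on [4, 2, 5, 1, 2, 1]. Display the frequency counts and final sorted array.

Count array: [0, 2, 2, 0, 1, 1]
(count[i] = number of elements equal to i)
Cumulative count: [0, 2, 4, 4, 5, 6]
Sorted: [1, 1, 2, 2, 4, 5]


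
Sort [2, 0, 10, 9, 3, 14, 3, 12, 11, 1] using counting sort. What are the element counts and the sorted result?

Count array: [1, 1, 1, 2, 0, 0, 0, 0, 0, 1, 1, 1, 1, 0, 1]
(count[i] = number of elements equal to i)
Cumulative count: [1, 2, 3, 5, 5, 5, 5, 5, 5, 6, 7, 8, 9, 9, 10]
Sorted: [0, 1, 2, 3, 3, 9, 10, 11, 12, 14]


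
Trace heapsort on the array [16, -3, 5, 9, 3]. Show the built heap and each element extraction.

Build heap: [16, 9, 5, -3, 3]
Extract 16: [9, 3, 5, -3, 16]
Extract 9: [5, 3, -3, 9, 16]
Extract 5: [3, -3, 5, 9, 16]
Extract 3: [-3, 3, 5, 9, 16]


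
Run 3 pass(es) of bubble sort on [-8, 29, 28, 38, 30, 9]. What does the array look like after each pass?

After pass 1: [-8, 28, 29, 30, 9, 38] (3 swaps)
After pass 2: [-8, 28, 29, 9, 30, 38] (1 swaps)
After pass 3: [-8, 28, 9, 29, 30, 38] (1 swaps)
Total swaps: 5


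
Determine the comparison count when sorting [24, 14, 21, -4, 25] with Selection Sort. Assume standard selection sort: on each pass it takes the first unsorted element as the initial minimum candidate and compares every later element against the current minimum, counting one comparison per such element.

Pass 1: scan indices 1..4 for the minimum = 4 comparison(s); min is -4, place at index 0 -> [-4, 14, 21, 24, 25]
Pass 2: scan indices 2..4 for the minimum = 3 comparison(s); min is 14, place at index 1 -> [-4, 14, 21, 24, 25]
Pass 3: scan indices 3..4 for the minimum = 2 comparison(s); min is 21, place at index 2 -> [-4, 14, 21, 24, 25]
Pass 4: scan indices 4..4 for the minimum = 1 comparison(s); min is 24, place at index 3 -> [-4, 14, 21, 24, 25]
Selection sort always scans the whole unsorted suffix, so the count is (n-1) + (n-2) + ... + 1 = n(n-1)/2 = 5*4/2 = 10 regardless of the input order.
Total comparisons: 4 + 3 + 2 + 1 = 10


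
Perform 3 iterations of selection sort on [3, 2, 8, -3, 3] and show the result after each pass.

Pass 1: Select minimum -3 at index 3, swap -> [-3, 2, 8, 3, 3]
Pass 2: Select minimum 2 at index 1, swap -> [-3, 2, 8, 3, 3]
Pass 3: Select minimum 3 at index 3, swap -> [-3, 2, 3, 8, 3]


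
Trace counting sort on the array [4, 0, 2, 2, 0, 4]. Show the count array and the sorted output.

Count array: [2, 0, 2, 0, 2]
(count[i] = number of elements equal to i)
Cumulative count: [2, 2, 4, 4, 6]
Sorted: [0, 0, 2, 2, 4, 4]


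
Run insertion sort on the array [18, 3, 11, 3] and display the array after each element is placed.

First element 18 is already 'sorted'
Insert 3: shifted 1 elements -> [3, 18, 11, 3]
Insert 11: shifted 1 elements -> [3, 11, 18, 3]
Insert 3: shifted 2 elements -> [3, 3, 11, 18]


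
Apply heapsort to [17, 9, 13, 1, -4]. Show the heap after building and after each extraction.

Build heap: [17, 9, 13, 1, -4]
Extract 17: [13, 9, -4, 1, 17]
Extract 13: [9, 1, -4, 13, 17]
Extract 9: [1, -4, 9, 13, 17]
Extract 1: [-4, 1, 9, 13, 17]


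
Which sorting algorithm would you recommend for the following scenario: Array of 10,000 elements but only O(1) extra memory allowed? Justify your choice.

Best choice: Heapsort
Reason: Heapsort rearranges the array in place using O(1) auxiliary space and still guarantees O(n log n) time; quicksort partitions in place but needs Theta(log n) stack space for recursion (O(n) in the worst case), and mergesort requires O(n) auxiliary space


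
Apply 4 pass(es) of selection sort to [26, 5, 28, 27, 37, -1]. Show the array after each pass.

Pass 1: Select minimum -1 at index 5, swap -> [-1, 5, 28, 27, 37, 26]
Pass 2: Select minimum 5 at index 1, swap -> [-1, 5, 28, 27, 37, 26]
Pass 3: Select minimum 26 at index 5, swap -> [-1, 5, 26, 27, 37, 28]
Pass 4: Select minimum 27 at index 3, swap -> [-1, 5, 26, 27, 37, 28]


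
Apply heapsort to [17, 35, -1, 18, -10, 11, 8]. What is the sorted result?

Build heap: [35, 18, 11, 17, -10, -1, 8]
Extract 35: [18, 17, 11, 8, -10, -1, 35]
Extract 18: [17, 8, 11, -1, -10, 18, 35]
Extract 17: [11, 8, -10, -1, 17, 18, 35]
Extract 11: [8, -1, -10, 11, 17, 18, 35]
Extract 8: [-1, -10, 8, 11, 17, 18, 35]
Extract -1: [-10, -1, 8, 11, 17, 18, 35]


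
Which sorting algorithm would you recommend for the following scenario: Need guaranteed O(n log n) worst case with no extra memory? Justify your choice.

Best choice: Heapsort
Reason: Heapsort is O(n log n) worst case and sorts in-place; quicksort can degrade to O(n^2)


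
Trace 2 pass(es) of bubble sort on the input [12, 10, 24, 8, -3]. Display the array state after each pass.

After pass 1: [10, 12, 8, -3, 24] (3 swaps)
After pass 2: [10, 8, -3, 12, 24] (2 swaps)
Total swaps: 5


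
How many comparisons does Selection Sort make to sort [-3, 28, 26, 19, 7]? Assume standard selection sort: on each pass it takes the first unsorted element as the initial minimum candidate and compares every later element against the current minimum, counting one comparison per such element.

Pass 1: scan indices 1..4 for the minimum = 4 comparison(s); min is -3, place at index 0 -> [-3, 28, 26, 19, 7]
Pass 2: scan indices 2..4 for the minimum = 3 comparison(s); min is 7, place at index 1 -> [-3, 7, 26, 19, 28]
Pass 3: scan indices 3..4 for the minimum = 2 comparison(s); min is 19, place at index 2 -> [-3, 7, 19, 26, 28]
Pass 4: scan indices 4..4 for the minimum = 1 comparison(s); min is 26, place at index 3 -> [-3, 7, 19, 26, 28]
Selection sort always scans the whole unsorted suffix, so the count is (n-1) + (n-2) + ... + 1 = n(n-1)/2 = 5*4/2 = 10 regardless of the input order.
Total comparisons: 4 + 3 + 2 + 1 = 10


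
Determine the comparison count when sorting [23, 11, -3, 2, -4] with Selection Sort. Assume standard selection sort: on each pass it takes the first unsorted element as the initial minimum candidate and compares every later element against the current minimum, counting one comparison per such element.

Pass 1: scan indices 1..4 for the minimum = 4 comparison(s); min is -4, place at index 0 -> [-4, 11, -3, 2, 23]
Pass 2: scan indices 2..4 for the minimum = 3 comparison(s); min is -3, place at index 1 -> [-4, -3, 11, 2, 23]
Pass 3: scan indices 3..4 for the minimum = 2 comparison(s); min is 2, place at index 2 -> [-4, -3, 2, 11, 23]
Pass 4: scan indices 4..4 for the minimum = 1 comparison(s); min is 11, place at index 3 -> [-4, -3, 2, 11, 23]
Selection sort always scans the whole unsorted suffix, so the count is (n-1) + (n-2) + ... + 1 = n(n-1)/2 = 5*4/2 = 10 regardless of the input order.
Total comparisons: 4 + 3 + 2 + 1 = 10


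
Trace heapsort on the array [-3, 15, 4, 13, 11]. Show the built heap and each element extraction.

Build heap: [15, 13, 4, -3, 11]
Extract 15: [13, 11, 4, -3, 15]
Extract 13: [11, -3, 4, 13, 15]
Extract 11: [4, -3, 11, 13, 15]
Extract 4: [-3, 4, 11, 13, 15]


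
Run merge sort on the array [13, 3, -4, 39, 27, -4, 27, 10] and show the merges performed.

Divide and conquer:
  Merge [13] + [3] -> [3, 13]
  Merge [-4] + [39] -> [-4, 39]
  Merge [3, 13] + [-4, 39] -> [-4, 3, 13, 39]
  Merge [27] + [-4] -> [-4, 27]
  Merge [27] + [10] -> [10, 27]
  Merge [-4, 27] + [10, 27] -> [-4, 10, 27, 27]
  Merge [-4, 3, 13, 39] + [-4, 10, 27, 27] -> [-4, -4, 3, 10, 13, 27, 27, 39]


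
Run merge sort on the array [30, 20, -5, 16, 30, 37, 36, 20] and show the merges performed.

Divide and conquer:
  Merge [30] + [20] -> [20, 30]
  Merge [-5] + [16] -> [-5, 16]
  Merge [20, 30] + [-5, 16] -> [-5, 16, 20, 30]
  Merge [30] + [37] -> [30, 37]
  Merge [36] + [20] -> [20, 36]
  Merge [30, 37] + [20, 36] -> [20, 30, 36, 37]
  Merge [-5, 16, 20, 30] + [20, 30, 36, 37] -> [-5, 16, 20, 20, 30, 30, 36, 37]


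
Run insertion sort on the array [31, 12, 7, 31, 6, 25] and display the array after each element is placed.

First element 31 is already 'sorted'
Insert 12: shifted 1 elements -> [12, 31, 7, 31, 6, 25]
Insert 7: shifted 2 elements -> [7, 12, 31, 31, 6, 25]
Insert 31: shifted 0 elements -> [7, 12, 31, 31, 6, 25]
Insert 6: shifted 4 elements -> [6, 7, 12, 31, 31, 25]
Insert 25: shifted 2 elements -> [6, 7, 12, 25, 31, 31]


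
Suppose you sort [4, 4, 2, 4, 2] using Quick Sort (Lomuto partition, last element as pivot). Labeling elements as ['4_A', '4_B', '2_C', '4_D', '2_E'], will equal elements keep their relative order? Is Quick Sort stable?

Trace Quick Sort on the labeled array (the key is the number; the letter only tracks identity):
  Partition indices 0..4 around pivot 2_E -> [2_C, 2_E, 4_A, 4_D, 4_B]
  Partition indices 2..4 around pivot 4_B -> [2_C, 2_E, 4_A, 4_D, 4_B]
  Partition indices 2..3 around pivot 4_D -> [2_C, 2_E, 4_A, 4_D, 4_B]
Final order: [2_C, 2_E, 4_A, 4_D, 4_B]
Equal keys:
  value 2: originally 2_C, 2_E; after sorting 2_C, 2_E -> order preserved
  value 4: originally 4_A, 4_B, 4_D; after sorting 4_A, 4_D, 4_B -> order changed
Equal keys were reordered, so Quick Sort is not stable: partition swaps elements across long distances and can reorder equal keys. (One such input is enough; an unstable sort may happen to preserve order on other inputs, but it gives no guarantee.)
Answer: Not stable


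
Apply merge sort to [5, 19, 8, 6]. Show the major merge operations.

Divide and conquer:
  Merge [5] + [19] -> [5, 19]
  Merge [8] + [6] -> [6, 8]
  Merge [5, 19] + [6, 8] -> [5, 6, 8, 19]


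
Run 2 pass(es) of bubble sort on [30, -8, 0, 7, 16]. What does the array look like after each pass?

After pass 1: [-8, 0, 7, 16, 30] (4 swaps)
After pass 2: [-8, 0, 7, 16, 30] (0 swaps)
Total swaps: 4


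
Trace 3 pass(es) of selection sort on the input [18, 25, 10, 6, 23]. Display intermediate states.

Pass 1: Select minimum 6 at index 3, swap -> [6, 25, 10, 18, 23]
Pass 2: Select minimum 10 at index 2, swap -> [6, 10, 25, 18, 23]
Pass 3: Select minimum 18 at index 3, swap -> [6, 10, 18, 25, 23]


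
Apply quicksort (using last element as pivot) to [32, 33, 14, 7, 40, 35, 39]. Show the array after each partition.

Partition 1: pivot=39 at index 5 -> [32, 33, 14, 7, 35, 39, 40]
Partition 2: pivot=35 at index 4 -> [32, 33, 14, 7, 35, 39, 40]
Partition 3: pivot=7 at index 0 -> [7, 33, 14, 32, 35, 39, 40]
Partition 4: pivot=32 at index 2 -> [7, 14, 32, 33, 35, 39, 40]


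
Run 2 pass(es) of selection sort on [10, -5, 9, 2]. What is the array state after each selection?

Pass 1: Select minimum -5 at index 1, swap -> [-5, 10, 9, 2]
Pass 2: Select minimum 2 at index 3, swap -> [-5, 2, 9, 10]


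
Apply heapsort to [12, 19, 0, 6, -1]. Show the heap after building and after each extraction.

Build heap: [19, 12, 0, 6, -1]
Extract 19: [12, 6, 0, -1, 19]
Extract 12: [6, -1, 0, 12, 19]
Extract 6: [0, -1, 6, 12, 19]
Extract 0: [-1, 0, 6, 12, 19]


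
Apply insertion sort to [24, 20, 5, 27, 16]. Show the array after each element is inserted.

First element 24 is already 'sorted'
Insert 20: shifted 1 elements -> [20, 24, 5, 27, 16]
Insert 5: shifted 2 elements -> [5, 20, 24, 27, 16]
Insert 27: shifted 0 elements -> [5, 20, 24, 27, 16]
Insert 16: shifted 3 elements -> [5, 16, 20, 24, 27]


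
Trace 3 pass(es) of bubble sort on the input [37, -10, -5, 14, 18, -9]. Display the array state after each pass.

After pass 1: [-10, -5, 14, 18, -9, 37] (5 swaps)
After pass 2: [-10, -5, 14, -9, 18, 37] (1 swaps)
After pass 3: [-10, -5, -9, 14, 18, 37] (1 swaps)
Total swaps: 7


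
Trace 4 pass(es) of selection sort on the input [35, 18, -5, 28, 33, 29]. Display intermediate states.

Pass 1: Select minimum -5 at index 2, swap -> [-5, 18, 35, 28, 33, 29]
Pass 2: Select minimum 18 at index 1, swap -> [-5, 18, 35, 28, 33, 29]
Pass 3: Select minimum 28 at index 3, swap -> [-5, 18, 28, 35, 33, 29]
Pass 4: Select minimum 29 at index 5, swap -> [-5, 18, 28, 29, 33, 35]


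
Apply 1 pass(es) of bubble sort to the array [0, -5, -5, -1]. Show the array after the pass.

After pass 1: [-5, -5, -1, 0] (3 swaps)
Total swaps: 3


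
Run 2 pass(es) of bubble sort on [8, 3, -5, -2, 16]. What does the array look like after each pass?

After pass 1: [3, -5, -2, 8, 16] (3 swaps)
After pass 2: [-5, -2, 3, 8, 16] (2 swaps)
Total swaps: 5


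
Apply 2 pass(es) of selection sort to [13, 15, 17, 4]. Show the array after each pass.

Pass 1: Select minimum 4 at index 3, swap -> [4, 15, 17, 13]
Pass 2: Select minimum 13 at index 3, swap -> [4, 13, 17, 15]


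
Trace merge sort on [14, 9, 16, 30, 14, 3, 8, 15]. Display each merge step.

Divide and conquer:
  Merge [14] + [9] -> [9, 14]
  Merge [16] + [30] -> [16, 30]
  Merge [9, 14] + [16, 30] -> [9, 14, 16, 30]
  Merge [14] + [3] -> [3, 14]
  Merge [8] + [15] -> [8, 15]
  Merge [3, 14] + [8, 15] -> [3, 8, 14, 15]
  Merge [9, 14, 16, 30] + [3, 8, 14, 15] -> [3, 8, 9, 14, 14, 15, 16, 30]
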